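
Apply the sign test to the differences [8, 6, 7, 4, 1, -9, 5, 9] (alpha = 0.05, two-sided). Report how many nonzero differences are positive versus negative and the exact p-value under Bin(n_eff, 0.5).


Step 1: Discard zero differences. Original n = 8; n_eff = number of nonzero differences = 8.
Nonzero differences (with sign): +8, +6, +7, +4, +1, -9, +5, +9
Step 2: Count signs: positive = 7, negative = 1.
Step 3: Under H0: P(positive) = 0.5, so the number of positives S ~ Bin(8, 0.5).
Step 4: Two-sided exact p-value = sum of Bin(8,0.5) probabilities at or below the observed probability = 0.070312.
Step 5: alpha = 0.05. fail to reject H0.

n_eff = 8, pos = 7, neg = 1, p = 0.070312, fail to reject H0.


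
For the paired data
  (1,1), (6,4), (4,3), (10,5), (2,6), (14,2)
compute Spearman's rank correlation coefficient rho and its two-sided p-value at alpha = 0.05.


Step 1: Rank x and y separately (midranks; no ties here).
rank(x): 1->1, 6->4, 4->3, 10->5, 2->2, 14->6
rank(y): 1->1, 4->4, 3->3, 5->5, 6->6, 2->2
Step 2: d_i = R_x(i) - R_y(i); compute d_i^2.
  (1-1)^2=0, (4-4)^2=0, (3-3)^2=0, (5-5)^2=0, (2-6)^2=16, (6-2)^2=16
sum(d^2) = 32.
Step 3: rho = 1 - 6*32 / (6*(6^2 - 1)) = 1 - 192/210 = 0.085714.
Step 4: Under H0, t = rho * sqrt((n-2)/(1-rho^2)) = 0.1721 ~ t(4).
Step 5: Two-sided p-value from the t-distribution with 4 df = 0.871743.
Step 6: alpha = 0.05. fail to reject H0.

rho = 0.0857, p = 0.871743, fail to reject H0 at alpha = 0.05.


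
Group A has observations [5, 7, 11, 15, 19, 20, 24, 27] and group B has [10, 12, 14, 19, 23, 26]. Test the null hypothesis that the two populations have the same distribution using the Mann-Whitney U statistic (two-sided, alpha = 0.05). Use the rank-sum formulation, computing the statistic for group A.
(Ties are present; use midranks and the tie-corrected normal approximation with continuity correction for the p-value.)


Step 1: Combine and sort all 14 observations; assign midranks.
sorted (value, group): (5,X), (7,X), (10,Y), (11,X), (12,Y), (14,Y), (15,X), (19,X), (19,Y), (20,X), (23,Y), (24,X), (26,Y), (27,X)
ranks: 5->1, 7->2, 10->3, 11->4, 12->5, 14->6, 15->7, 19->8.5, 19->8.5, 20->10, 23->11, 24->12, 26->13, 27->14
Step 2: Rank sum for X: R1 = 1 + 2 + 4 + 7 + 8.5 + 10 + 12 + 14 = 58.5.
Step 3: U_X = R1 - n1(n1+1)/2 = 58.5 - 8*9/2 = 58.5 - 36 = 22.5.
       U_Y = n1*n2 - U_X = 48 - 22.5 = 25.5.
Step 4: Ties are present, so use the tie-corrected normal approximation (with continuity correction) for the p-value.
Step 5: p-value = 0.897167; compare to alpha = 0.05. fail to reject H0.

U_X = 22.5, p = 0.897167, fail to reject H0 at alpha = 0.05.


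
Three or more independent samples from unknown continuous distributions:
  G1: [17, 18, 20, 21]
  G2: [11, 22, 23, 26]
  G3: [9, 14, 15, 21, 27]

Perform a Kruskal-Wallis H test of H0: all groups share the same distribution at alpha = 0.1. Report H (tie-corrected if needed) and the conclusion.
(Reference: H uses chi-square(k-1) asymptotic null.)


Step 1: Combine all N = 13 observations and assign midranks.
sorted (value, group, rank): (9,G3,1), (11,G2,2), (14,G3,3), (15,G3,4), (17,G1,5), (18,G1,6), (20,G1,7), (21,G1,8.5), (21,G3,8.5), (22,G2,10), (23,G2,11), (26,G2,12), (27,G3,13)
Step 2: Sum ranks within each group.
R_1 = 26.5 (n_1 = 4)
R_2 = 35 (n_2 = 4)
R_3 = 29.5 (n_3 = 5)
Step 3: H = 12/(N(N+1)) * sum(R_i^2/n_i) - 3(N+1)
     = 12/(13*14) * (26.5^2/4 + 35^2/4 + 29.5^2/5) - 3*14
     = 0.065934 * 655.862 - 42
     = 1.243681.
Step 4: Ties present; correction factor C = 1 - 6/(13^3 - 13) = 0.997253. Corrected H = 1.243681 / 0.997253 = 1.247107.
Step 5: Under H0, H ~ chi^2(2); p-value = 0.536036.
Step 6: alpha = 0.1. fail to reject H0.

H = 1.2471, df = 2, p = 0.536036, fail to reject H0.


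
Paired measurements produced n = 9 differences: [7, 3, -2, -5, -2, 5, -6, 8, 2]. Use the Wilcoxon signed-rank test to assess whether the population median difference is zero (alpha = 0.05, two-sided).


Step 1: Drop any zero differences (none here) and take |d_i|.
|d| = [7, 3, 2, 5, 2, 5, 6, 8, 2]
Step 2: Midrank |d_i| (ties get averaged ranks).
ranks: |7|->8, |3|->4, |2|->2, |5|->5.5, |2|->2, |5|->5.5, |6|->7, |8|->9, |2|->2
Step 3: Attach original signs; sum ranks with positive sign and with negative sign.
W+ = 8 + 4 + 5.5 + 9 + 2 = 28.5
W- = 2 + 5.5 + 2 + 7 = 16.5
(Check: W+ + W- = 45 should equal n(n+1)/2 = 45.)
Step 4: Test statistic W = min(W+, W-) = 16.5.
Step 5: Ties in |d|, so use the tie-corrected normal approximation.
        E[W] = n(n+1)/4 = 9*10/4 = 22.5.
        Tie groups: |d|=2 (t=3), |d|=5 (t=2); sum(t^3 - t) = 30.
        Var[W] = n(n+1)(2n+1)/24 - sum(t^3-t)/48 = 1710/24 - 30/48 = 70.625.
        z = (W - E[W]) / sqrt(Var[W]) = (16.5 - 22.5) / 8.4039 = -0.7140.
        Two-sided p = 2*Phi(z) = 0.475254.
Step 6: alpha = 0.05. fail to reject H0.

W+ = 28.5, W- = 16.5, W = min = 16.5, p = 0.475254, fail to reject H0.


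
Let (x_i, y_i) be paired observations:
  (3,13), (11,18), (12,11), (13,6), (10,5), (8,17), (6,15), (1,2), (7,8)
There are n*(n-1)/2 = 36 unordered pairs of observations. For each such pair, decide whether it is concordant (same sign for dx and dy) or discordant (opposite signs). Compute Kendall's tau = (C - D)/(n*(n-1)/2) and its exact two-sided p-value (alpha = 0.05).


Step 1: Enumerate the 36 unordered pairs (i,j) with i<j and classify each by sign(x_j-x_i) * sign(y_j-y_i).
  (1,2):dx=+8,dy=+5->C; (1,3):dx=+9,dy=-2->D; (1,4):dx=+10,dy=-7->D; (1,5):dx=+7,dy=-8->D
  (1,6):dx=+5,dy=+4->C; (1,7):dx=+3,dy=+2->C; (1,8):dx=-2,dy=-11->C; (1,9):dx=+4,dy=-5->D
  (2,3):dx=+1,dy=-7->D; (2,4):dx=+2,dy=-12->D; (2,5):dx=-1,dy=-13->C; (2,6):dx=-3,dy=-1->C
  (2,7):dx=-5,dy=-3->C; (2,8):dx=-10,dy=-16->C; (2,9):dx=-4,dy=-10->C; (3,4):dx=+1,dy=-5->D
  (3,5):dx=-2,dy=-6->C; (3,6):dx=-4,dy=+6->D; (3,7):dx=-6,dy=+4->D; (3,8):dx=-11,dy=-9->C
  (3,9):dx=-5,dy=-3->C; (4,5):dx=-3,dy=-1->C; (4,6):dx=-5,dy=+11->D; (4,7):dx=-7,dy=+9->D
  (4,8):dx=-12,dy=-4->C; (4,9):dx=-6,dy=+2->D; (5,6):dx=-2,dy=+12->D; (5,7):dx=-4,dy=+10->D
  (5,8):dx=-9,dy=-3->C; (5,9):dx=-3,dy=+3->D; (6,7):dx=-2,dy=-2->C; (6,8):dx=-7,dy=-15->C
  (6,9):dx=-1,dy=-9->C; (7,8):dx=-5,dy=-13->C; (7,9):dx=+1,dy=-7->D; (8,9):dx=+6,dy=+6->C
Step 2: C = 20, D = 16, total pairs = 36.
Step 3: tau = (C - D)/(n(n-1)/2) = (20 - 16)/36 = 0.111111.
Step 4: Exact two-sided p-value (enumerate n! = 362880 permutations of y under H0): p = 0.761414.
Step 5: alpha = 0.05. fail to reject H0.

tau_b = 0.1111 (C=20, D=16), p = 0.761414, fail to reject H0.


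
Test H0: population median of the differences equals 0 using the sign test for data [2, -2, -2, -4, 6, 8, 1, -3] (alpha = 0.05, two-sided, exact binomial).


Step 1: Discard zero differences. Original n = 8; n_eff = number of nonzero differences = 8.
Nonzero differences (with sign): +2, -2, -2, -4, +6, +8, +1, -3
Step 2: Count signs: positive = 4, negative = 4.
Step 3: Under H0: P(positive) = 0.5, so the number of positives S ~ Bin(8, 0.5).
Step 4: Two-sided exact p-value = sum of Bin(8,0.5) probabilities at or below the observed probability = 1.000000.
Step 5: alpha = 0.05. fail to reject H0.

n_eff = 8, pos = 4, neg = 4, p = 1.000000, fail to reject H0.


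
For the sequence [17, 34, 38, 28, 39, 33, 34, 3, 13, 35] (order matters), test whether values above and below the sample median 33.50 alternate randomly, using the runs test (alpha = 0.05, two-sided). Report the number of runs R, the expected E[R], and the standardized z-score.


Step 1: Compute median = 33.50; label A = above, B = below.
Labels in order: BAABABABBA  (n_A = 5, n_B = 5)
Step 2: Count runs R = 8.
Step 3: Under H0 (random ordering), E[R] = 2*n_A*n_B/(n_A+n_B) + 1 = 2*5*5/10 + 1 = 6.0000.
        Var[R] = 2*n_A*n_B*(2*n_A*n_B - n_A - n_B) / ((n_A+n_B)^2 * (n_A+n_B-1)) = 2000/900 = 2.2222.
        SD[R] = 1.4907.
Step 4: Continuity-corrected z = (R - 0.5 - E[R]) / SD[R] = (8 - 0.5 - 6.0000) / 1.4907 = 1.0062.
Step 5: Two-sided p-value via normal approximation = 2*(1 - Phi(|z|)) = 0.314305.
Step 6: alpha = 0.05. fail to reject H0.

R = 8, z = 1.0062, p = 0.314305, fail to reject H0.


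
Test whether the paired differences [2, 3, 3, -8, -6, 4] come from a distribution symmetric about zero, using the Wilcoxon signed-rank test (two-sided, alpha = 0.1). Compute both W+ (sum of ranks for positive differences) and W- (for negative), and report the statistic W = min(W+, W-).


Step 1: Drop any zero differences (none here) and take |d_i|.
|d| = [2, 3, 3, 8, 6, 4]
Step 2: Midrank |d_i| (ties get averaged ranks).
ranks: |2|->1, |3|->2.5, |3|->2.5, |8|->6, |6|->5, |4|->4
Step 3: Attach original signs; sum ranks with positive sign and with negative sign.
W+ = 1 + 2.5 + 2.5 + 4 = 10
W- = 6 + 5 = 11
(Check: W+ + W- = 21 should equal n(n+1)/2 = 21.)
Step 4: Test statistic W = min(W+, W-) = 10.
Step 5: Ties in |d|, so use the tie-corrected normal approximation.
        E[W] = n(n+1)/4 = 6*7/4 = 10.5.
        Tie groups: |d|=3 (t=2); sum(t^3 - t) = 6.
        Var[W] = n(n+1)(2n+1)/24 - sum(t^3-t)/48 = 546/24 - 6/48 = 22.625.
        z = (W - E[W]) / sqrt(Var[W]) = (10 - 10.5) / 4.7566 = -0.1051.
        Two-sided p = 2*Phi(z) = 0.916282.
Step 6: alpha = 0.1. fail to reject H0.

W+ = 10, W- = 11, W = min = 10, p = 0.916282, fail to reject H0.


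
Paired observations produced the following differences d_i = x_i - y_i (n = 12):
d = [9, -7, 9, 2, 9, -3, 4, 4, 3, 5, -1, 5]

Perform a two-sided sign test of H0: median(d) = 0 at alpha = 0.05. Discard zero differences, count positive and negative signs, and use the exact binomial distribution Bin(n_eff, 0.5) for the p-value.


Step 1: Discard zero differences. Original n = 12; n_eff = number of nonzero differences = 12.
Nonzero differences (with sign): +9, -7, +9, +2, +9, -3, +4, +4, +3, +5, -1, +5
Step 2: Count signs: positive = 9, negative = 3.
Step 3: Under H0: P(positive) = 0.5, so the number of positives S ~ Bin(12, 0.5).
Step 4: Two-sided exact p-value = sum of Bin(12,0.5) probabilities at or below the observed probability = 0.145996.
Step 5: alpha = 0.05. fail to reject H0.

n_eff = 12, pos = 9, neg = 3, p = 0.145996, fail to reject H0.


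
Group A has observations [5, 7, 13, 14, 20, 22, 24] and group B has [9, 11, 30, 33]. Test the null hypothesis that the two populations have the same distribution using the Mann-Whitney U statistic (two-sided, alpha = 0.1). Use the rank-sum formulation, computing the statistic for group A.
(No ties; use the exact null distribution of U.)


Step 1: Combine and sort all 11 observations; assign midranks.
sorted (value, group): (5,X), (7,X), (9,Y), (11,Y), (13,X), (14,X), (20,X), (22,X), (24,X), (30,Y), (33,Y)
ranks: 5->1, 7->2, 9->3, 11->4, 13->5, 14->6, 20->7, 22->8, 24->9, 30->10, 33->11
Step 2: Rank sum for X: R1 = 1 + 2 + 5 + 6 + 7 + 8 + 9 = 38.
Step 3: U_X = R1 - n1(n1+1)/2 = 38 - 7*8/2 = 38 - 28 = 10.
       U_Y = n1*n2 - U_X = 28 - 10 = 18.
Step 4: No ties, so the exact null distribution of U (based on enumerating the C(11,7) = 330 equally likely rank assignments) gives the two-sided p-value.
Step 5: p-value = 0.527273; compare to alpha = 0.1. fail to reject H0.

U_X = 10, p = 0.527273, fail to reject H0 at alpha = 0.1.


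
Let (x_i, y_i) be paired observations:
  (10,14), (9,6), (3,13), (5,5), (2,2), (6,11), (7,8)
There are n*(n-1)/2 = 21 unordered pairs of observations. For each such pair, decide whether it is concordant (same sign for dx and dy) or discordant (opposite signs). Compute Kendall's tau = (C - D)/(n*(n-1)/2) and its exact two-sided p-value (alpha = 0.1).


Step 1: Enumerate the 21 unordered pairs (i,j) with i<j and classify each by sign(x_j-x_i) * sign(y_j-y_i).
  (1,2):dx=-1,dy=-8->C; (1,3):dx=-7,dy=-1->C; (1,4):dx=-5,dy=-9->C; (1,5):dx=-8,dy=-12->C
  (1,6):dx=-4,dy=-3->C; (1,7):dx=-3,dy=-6->C; (2,3):dx=-6,dy=+7->D; (2,4):dx=-4,dy=-1->C
  (2,5):dx=-7,dy=-4->C; (2,6):dx=-3,dy=+5->D; (2,7):dx=-2,dy=+2->D; (3,4):dx=+2,dy=-8->D
  (3,5):dx=-1,dy=-11->C; (3,6):dx=+3,dy=-2->D; (3,7):dx=+4,dy=-5->D; (4,5):dx=-3,dy=-3->C
  (4,6):dx=+1,dy=+6->C; (4,7):dx=+2,dy=+3->C; (5,6):dx=+4,dy=+9->C; (5,7):dx=+5,dy=+6->C
  (6,7):dx=+1,dy=-3->D
Step 2: C = 14, D = 7, total pairs = 21.
Step 3: tau = (C - D)/(n(n-1)/2) = (14 - 7)/21 = 0.333333.
Step 4: Exact two-sided p-value (enumerate n! = 5040 permutations of y under H0): p = 0.381349.
Step 5: alpha = 0.1. fail to reject H0.

tau_b = 0.3333 (C=14, D=7), p = 0.381349, fail to reject H0.


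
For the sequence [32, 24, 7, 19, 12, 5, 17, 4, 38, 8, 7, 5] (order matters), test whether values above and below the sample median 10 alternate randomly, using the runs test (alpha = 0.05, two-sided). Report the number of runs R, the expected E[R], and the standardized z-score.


Step 1: Compute median = 10; label A = above, B = below.
Labels in order: AABAABABABBB  (n_A = 6, n_B = 6)
Step 2: Count runs R = 8.
Step 3: Under H0 (random ordering), E[R] = 2*n_A*n_B/(n_A+n_B) + 1 = 2*6*6/12 + 1 = 7.0000.
        Var[R] = 2*n_A*n_B*(2*n_A*n_B - n_A - n_B) / ((n_A+n_B)^2 * (n_A+n_B-1)) = 4320/1584 = 2.7273.
        SD[R] = 1.6514.
Step 4: Continuity-corrected z = (R - 0.5 - E[R]) / SD[R] = (8 - 0.5 - 7.0000) / 1.6514 = 0.3028.
Step 5: Two-sided p-value via normal approximation = 2*(1 - Phi(|z|)) = 0.762069.
Step 6: alpha = 0.05. fail to reject H0.

R = 8, z = 0.3028, p = 0.762069, fail to reject H0.


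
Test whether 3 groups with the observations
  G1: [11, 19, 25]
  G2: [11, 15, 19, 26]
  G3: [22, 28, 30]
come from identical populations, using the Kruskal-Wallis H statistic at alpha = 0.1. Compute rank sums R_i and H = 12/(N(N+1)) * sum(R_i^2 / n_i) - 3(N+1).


Step 1: Combine all N = 10 observations and assign midranks.
sorted (value, group, rank): (11,G1,1.5), (11,G2,1.5), (15,G2,3), (19,G1,4.5), (19,G2,4.5), (22,G3,6), (25,G1,7), (26,G2,8), (28,G3,9), (30,G3,10)
Step 2: Sum ranks within each group.
R_1 = 13 (n_1 = 3)
R_2 = 17 (n_2 = 4)
R_3 = 25 (n_3 = 3)
Step 3: H = 12/(N(N+1)) * sum(R_i^2/n_i) - 3(N+1)
     = 12/(10*11) * (13^2/3 + 17^2/4 + 25^2/3) - 3*11
     = 0.109091 * 336.917 - 33
     = 3.754545.
Step 4: Ties present; correction factor C = 1 - 12/(10^3 - 10) = 0.987879. Corrected H = 3.754545 / 0.987879 = 3.800613.
Step 5: Under H0, H ~ chi^2(2); p-value = 0.149523.
Step 6: alpha = 0.1. fail to reject H0.

H = 3.8006, df = 2, p = 0.149523, fail to reject H0.


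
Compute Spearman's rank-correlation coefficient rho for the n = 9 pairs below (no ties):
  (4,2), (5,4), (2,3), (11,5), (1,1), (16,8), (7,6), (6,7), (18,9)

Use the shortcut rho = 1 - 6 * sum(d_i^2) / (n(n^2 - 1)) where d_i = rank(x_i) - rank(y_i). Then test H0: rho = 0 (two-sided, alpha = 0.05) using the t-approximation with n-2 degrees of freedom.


Step 1: Rank x and y separately (midranks; no ties here).
rank(x): 4->3, 5->4, 2->2, 11->7, 1->1, 16->8, 7->6, 6->5, 18->9
rank(y): 2->2, 4->4, 3->3, 5->5, 1->1, 8->8, 6->6, 7->7, 9->9
Step 2: d_i = R_x(i) - R_y(i); compute d_i^2.
  (3-2)^2=1, (4-4)^2=0, (2-3)^2=1, (7-5)^2=4, (1-1)^2=0, (8-8)^2=0, (6-6)^2=0, (5-7)^2=4, (9-9)^2=0
sum(d^2) = 10.
Step 3: rho = 1 - 6*10 / (9*(9^2 - 1)) = 1 - 60/720 = 0.916667.
Step 4: Under H0, t = rho * sqrt((n-2)/(1-rho^2)) = 6.0685 ~ t(7).
Step 5: Two-sided p-value from the t-distribution with 7 df = 0.000507.
Step 6: alpha = 0.05. reject H0.

rho = 0.9167, p = 0.000507, reject H0 at alpha = 0.05.


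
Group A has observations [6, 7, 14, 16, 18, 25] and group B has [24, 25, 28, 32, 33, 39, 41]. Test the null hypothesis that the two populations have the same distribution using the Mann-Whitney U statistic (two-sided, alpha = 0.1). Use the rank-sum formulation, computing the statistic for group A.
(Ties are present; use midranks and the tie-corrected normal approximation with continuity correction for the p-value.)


Step 1: Combine and sort all 13 observations; assign midranks.
sorted (value, group): (6,X), (7,X), (14,X), (16,X), (18,X), (24,Y), (25,X), (25,Y), (28,Y), (32,Y), (33,Y), (39,Y), (41,Y)
ranks: 6->1, 7->2, 14->3, 16->4, 18->5, 24->6, 25->7.5, 25->7.5, 28->9, 32->10, 33->11, 39->12, 41->13
Step 2: Rank sum for X: R1 = 1 + 2 + 3 + 4 + 5 + 7.5 = 22.5.
Step 3: U_X = R1 - n1(n1+1)/2 = 22.5 - 6*7/2 = 22.5 - 21 = 1.5.
       U_Y = n1*n2 - U_X = 42 - 1.5 = 40.5.
Step 4: Ties are present, so use the tie-corrected normal approximation (with continuity correction) for the p-value.
Step 5: p-value = 0.006567; compare to alpha = 0.1. reject H0.

U_X = 1.5, p = 0.006567, reject H0 at alpha = 0.1.


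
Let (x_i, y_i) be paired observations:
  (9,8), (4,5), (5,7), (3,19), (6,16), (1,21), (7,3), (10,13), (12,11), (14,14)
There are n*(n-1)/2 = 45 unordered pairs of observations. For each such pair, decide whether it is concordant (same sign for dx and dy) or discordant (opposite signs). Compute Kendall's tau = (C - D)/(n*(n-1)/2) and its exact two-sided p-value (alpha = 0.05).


Step 1: Enumerate the 45 unordered pairs (i,j) with i<j and classify each by sign(x_j-x_i) * sign(y_j-y_i).
  (1,2):dx=-5,dy=-3->C; (1,3):dx=-4,dy=-1->C; (1,4):dx=-6,dy=+11->D; (1,5):dx=-3,dy=+8->D
  (1,6):dx=-8,dy=+13->D; (1,7):dx=-2,dy=-5->C; (1,8):dx=+1,dy=+5->C; (1,9):dx=+3,dy=+3->C
  (1,10):dx=+5,dy=+6->C; (2,3):dx=+1,dy=+2->C; (2,4):dx=-1,dy=+14->D; (2,5):dx=+2,dy=+11->C
  (2,6):dx=-3,dy=+16->D; (2,7):dx=+3,dy=-2->D; (2,8):dx=+6,dy=+8->C; (2,9):dx=+8,dy=+6->C
  (2,10):dx=+10,dy=+9->C; (3,4):dx=-2,dy=+12->D; (3,5):dx=+1,dy=+9->C; (3,6):dx=-4,dy=+14->D
  (3,7):dx=+2,dy=-4->D; (3,8):dx=+5,dy=+6->C; (3,9):dx=+7,dy=+4->C; (3,10):dx=+9,dy=+7->C
  (4,5):dx=+3,dy=-3->D; (4,6):dx=-2,dy=+2->D; (4,7):dx=+4,dy=-16->D; (4,8):dx=+7,dy=-6->D
  (4,9):dx=+9,dy=-8->D; (4,10):dx=+11,dy=-5->D; (5,6):dx=-5,dy=+5->D; (5,7):dx=+1,dy=-13->D
  (5,8):dx=+4,dy=-3->D; (5,9):dx=+6,dy=-5->D; (5,10):dx=+8,dy=-2->D; (6,7):dx=+6,dy=-18->D
  (6,8):dx=+9,dy=-8->D; (6,9):dx=+11,dy=-10->D; (6,10):dx=+13,dy=-7->D; (7,8):dx=+3,dy=+10->C
  (7,9):dx=+5,dy=+8->C; (7,10):dx=+7,dy=+11->C; (8,9):dx=+2,dy=-2->D; (8,10):dx=+4,dy=+1->C
  (9,10):dx=+2,dy=+3->C
Step 2: C = 20, D = 25, total pairs = 45.
Step 3: tau = (C - D)/(n(n-1)/2) = (20 - 25)/45 = -0.111111.
Step 4: Exact two-sided p-value (enumerate n! = 3628800 permutations of y under H0): p = 0.727490.
Step 5: alpha = 0.05. fail to reject H0.

tau_b = -0.1111 (C=20, D=25), p = 0.727490, fail to reject H0.


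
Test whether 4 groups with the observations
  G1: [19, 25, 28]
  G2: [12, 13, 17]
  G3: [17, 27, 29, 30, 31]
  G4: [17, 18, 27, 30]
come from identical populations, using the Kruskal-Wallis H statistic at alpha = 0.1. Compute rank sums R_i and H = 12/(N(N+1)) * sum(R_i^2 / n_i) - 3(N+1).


Step 1: Combine all N = 15 observations and assign midranks.
sorted (value, group, rank): (12,G2,1), (13,G2,2), (17,G2,4), (17,G3,4), (17,G4,4), (18,G4,6), (19,G1,7), (25,G1,8), (27,G3,9.5), (27,G4,9.5), (28,G1,11), (29,G3,12), (30,G3,13.5), (30,G4,13.5), (31,G3,15)
Step 2: Sum ranks within each group.
R_1 = 26 (n_1 = 3)
R_2 = 7 (n_2 = 3)
R_3 = 54 (n_3 = 5)
R_4 = 33 (n_4 = 4)
Step 3: H = 12/(N(N+1)) * sum(R_i^2/n_i) - 3(N+1)
     = 12/(15*16) * (26^2/3 + 7^2/3 + 54^2/5 + 33^2/4) - 3*16
     = 0.050000 * 1097.12 - 48
     = 6.855833.
Step 4: Ties present; correction factor C = 1 - 36/(15^3 - 15) = 0.989286. Corrected H = 6.855833 / 0.989286 = 6.930084.
Step 5: Under H0, H ~ chi^2(3); p-value = 0.074160.
Step 6: alpha = 0.1. reject H0.

H = 6.9301, df = 3, p = 0.074160, reject H0.


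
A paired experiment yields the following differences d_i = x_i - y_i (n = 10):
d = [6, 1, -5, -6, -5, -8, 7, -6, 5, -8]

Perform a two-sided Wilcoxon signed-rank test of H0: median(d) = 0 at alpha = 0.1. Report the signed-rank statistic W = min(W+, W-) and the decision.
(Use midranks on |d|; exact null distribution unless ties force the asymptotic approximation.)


Step 1: Drop any zero differences (none here) and take |d_i|.
|d| = [6, 1, 5, 6, 5, 8, 7, 6, 5, 8]
Step 2: Midrank |d_i| (ties get averaged ranks).
ranks: |6|->6, |1|->1, |5|->3, |6|->6, |5|->3, |8|->9.5, |7|->8, |6|->6, |5|->3, |8|->9.5
Step 3: Attach original signs; sum ranks with positive sign and with negative sign.
W+ = 6 + 1 + 8 + 3 = 18
W- = 3 + 6 + 3 + 9.5 + 6 + 9.5 = 37
(Check: W+ + W- = 55 should equal n(n+1)/2 = 55.)
Step 4: Test statistic W = min(W+, W-) = 18.
Step 5: Ties in |d|, so use the tie-corrected normal approximation.
        E[W] = n(n+1)/4 = 10*11/4 = 27.5.
        Tie groups: |d|=5 (t=3), |d|=6 (t=3), |d|=8 (t=2); sum(t^3 - t) = 54.
        Var[W] = n(n+1)(2n+1)/24 - sum(t^3-t)/48 = 2310/24 - 54/48 = 95.125.
        z = (W - E[W]) / sqrt(Var[W]) = (18 - 27.5) / 9.7532 = -0.9740.
        Two-sided p = 2*Phi(z) = 0.330037.
Step 6: alpha = 0.1. fail to reject H0.

W+ = 18, W- = 37, W = min = 18, p = 0.330037, fail to reject H0.


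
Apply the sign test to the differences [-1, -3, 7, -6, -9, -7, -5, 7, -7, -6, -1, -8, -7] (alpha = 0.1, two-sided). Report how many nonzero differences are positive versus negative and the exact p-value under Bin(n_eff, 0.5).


Step 1: Discard zero differences. Original n = 13; n_eff = number of nonzero differences = 13.
Nonzero differences (with sign): -1, -3, +7, -6, -9, -7, -5, +7, -7, -6, -1, -8, -7
Step 2: Count signs: positive = 2, negative = 11.
Step 3: Under H0: P(positive) = 0.5, so the number of positives S ~ Bin(13, 0.5).
Step 4: Two-sided exact p-value = sum of Bin(13,0.5) probabilities at or below the observed probability = 0.022461.
Step 5: alpha = 0.1. reject H0.

n_eff = 13, pos = 2, neg = 11, p = 0.022461, reject H0.


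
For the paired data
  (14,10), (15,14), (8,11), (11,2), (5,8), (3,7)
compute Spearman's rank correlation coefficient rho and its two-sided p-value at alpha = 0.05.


Step 1: Rank x and y separately (midranks; no ties here).
rank(x): 14->5, 15->6, 8->3, 11->4, 5->2, 3->1
rank(y): 10->4, 14->6, 11->5, 2->1, 8->3, 7->2
Step 2: d_i = R_x(i) - R_y(i); compute d_i^2.
  (5-4)^2=1, (6-6)^2=0, (3-5)^2=4, (4-1)^2=9, (2-3)^2=1, (1-2)^2=1
sum(d^2) = 16.
Step 3: rho = 1 - 6*16 / (6*(6^2 - 1)) = 1 - 96/210 = 0.542857.
Step 4: Under H0, t = rho * sqrt((n-2)/(1-rho^2)) = 1.2928 ~ t(4).
Step 5: Two-sided p-value from the t-distribution with 4 df = 0.265703.
Step 6: alpha = 0.05. fail to reject H0.

rho = 0.5429, p = 0.265703, fail to reject H0 at alpha = 0.05.


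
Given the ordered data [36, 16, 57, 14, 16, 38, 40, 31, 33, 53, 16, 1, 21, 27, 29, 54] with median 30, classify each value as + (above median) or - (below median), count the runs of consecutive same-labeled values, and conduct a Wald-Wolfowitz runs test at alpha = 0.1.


Step 1: Compute median = 30; label A = above, B = below.
Labels in order: ABABBAAAAABBBBBA  (n_A = 8, n_B = 8)
Step 2: Count runs R = 7.
Step 3: Under H0 (random ordering), E[R] = 2*n_A*n_B/(n_A+n_B) + 1 = 2*8*8/16 + 1 = 9.0000.
        Var[R] = 2*n_A*n_B*(2*n_A*n_B - n_A - n_B) / ((n_A+n_B)^2 * (n_A+n_B-1)) = 14336/3840 = 3.7333.
        SD[R] = 1.9322.
Step 4: Continuity-corrected z = (R + 0.5 - E[R]) / SD[R] = (7 + 0.5 - 9.0000) / 1.9322 = -0.7763.
Step 5: Two-sided p-value via normal approximation = 2*(1 - Phi(|z|)) = 0.437558.
Step 6: alpha = 0.1. fail to reject H0.

R = 7, z = -0.7763, p = 0.437558, fail to reject H0.


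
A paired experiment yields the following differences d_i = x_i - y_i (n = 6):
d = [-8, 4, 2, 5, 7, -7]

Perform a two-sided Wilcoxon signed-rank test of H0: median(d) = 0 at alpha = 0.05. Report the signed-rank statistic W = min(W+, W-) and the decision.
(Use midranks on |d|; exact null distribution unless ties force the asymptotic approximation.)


Step 1: Drop any zero differences (none here) and take |d_i|.
|d| = [8, 4, 2, 5, 7, 7]
Step 2: Midrank |d_i| (ties get averaged ranks).
ranks: |8|->6, |4|->2, |2|->1, |5|->3, |7|->4.5, |7|->4.5
Step 3: Attach original signs; sum ranks with positive sign and with negative sign.
W+ = 2 + 1 + 3 + 4.5 = 10.5
W- = 6 + 4.5 = 10.5
(Check: W+ + W- = 21 should equal n(n+1)/2 = 21.)
Step 4: Test statistic W = min(W+, W-) = 10.5.
Step 5: Ties in |d|, so use the tie-corrected normal approximation.
        E[W] = n(n+1)/4 = 6*7/4 = 10.5.
        Tie groups: |d|=7 (t=2); sum(t^3 - t) = 6.
        Var[W] = n(n+1)(2n+1)/24 - sum(t^3-t)/48 = 546/24 - 6/48 = 22.625.
        z = (W - E[W]) / sqrt(Var[W]) = (10.5 - 10.5) / 4.7566 = 0.0000.
        Two-sided p = 2*Phi(z) = 1.000000.
Step 6: alpha = 0.05. fail to reject H0.

W+ = 10.5, W- = 10.5, W = min = 10.5, p = 1.000000, fail to reject H0.


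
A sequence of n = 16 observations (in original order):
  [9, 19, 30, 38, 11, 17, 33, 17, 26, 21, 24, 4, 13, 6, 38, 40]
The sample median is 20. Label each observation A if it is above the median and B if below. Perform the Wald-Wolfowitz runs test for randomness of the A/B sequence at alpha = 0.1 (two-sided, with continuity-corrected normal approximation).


Step 1: Compute median = 20; label A = above, B = below.
Labels in order: BBAABBABAAABBBAA  (n_A = 8, n_B = 8)
Step 2: Count runs R = 8.
Step 3: Under H0 (random ordering), E[R] = 2*n_A*n_B/(n_A+n_B) + 1 = 2*8*8/16 + 1 = 9.0000.
        Var[R] = 2*n_A*n_B*(2*n_A*n_B - n_A - n_B) / ((n_A+n_B)^2 * (n_A+n_B-1)) = 14336/3840 = 3.7333.
        SD[R] = 1.9322.
Step 4: Continuity-corrected z = (R + 0.5 - E[R]) / SD[R] = (8 + 0.5 - 9.0000) / 1.9322 = -0.2588.
Step 5: Two-sided p-value via normal approximation = 2*(1 - Phi(|z|)) = 0.795809.
Step 6: alpha = 0.1. fail to reject H0.

R = 8, z = -0.2588, p = 0.795809, fail to reject H0.


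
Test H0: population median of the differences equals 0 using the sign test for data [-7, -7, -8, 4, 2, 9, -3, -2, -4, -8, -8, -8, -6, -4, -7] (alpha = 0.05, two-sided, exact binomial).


Step 1: Discard zero differences. Original n = 15; n_eff = number of nonzero differences = 15.
Nonzero differences (with sign): -7, -7, -8, +4, +2, +9, -3, -2, -4, -8, -8, -8, -6, -4, -7
Step 2: Count signs: positive = 3, negative = 12.
Step 3: Under H0: P(positive) = 0.5, so the number of positives S ~ Bin(15, 0.5).
Step 4: Two-sided exact p-value = sum of Bin(15,0.5) probabilities at or below the observed probability = 0.035156.
Step 5: alpha = 0.05. reject H0.

n_eff = 15, pos = 3, neg = 12, p = 0.035156, reject H0.


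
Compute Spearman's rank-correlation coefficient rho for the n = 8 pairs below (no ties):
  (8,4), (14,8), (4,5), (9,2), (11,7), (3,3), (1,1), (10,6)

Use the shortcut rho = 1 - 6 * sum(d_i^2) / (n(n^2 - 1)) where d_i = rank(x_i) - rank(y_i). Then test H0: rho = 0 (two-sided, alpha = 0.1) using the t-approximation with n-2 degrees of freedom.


Step 1: Rank x and y separately (midranks; no ties here).
rank(x): 8->4, 14->8, 4->3, 9->5, 11->7, 3->2, 1->1, 10->6
rank(y): 4->4, 8->8, 5->5, 2->2, 7->7, 3->3, 1->1, 6->6
Step 2: d_i = R_x(i) - R_y(i); compute d_i^2.
  (4-4)^2=0, (8-8)^2=0, (3-5)^2=4, (5-2)^2=9, (7-7)^2=0, (2-3)^2=1, (1-1)^2=0, (6-6)^2=0
sum(d^2) = 14.
Step 3: rho = 1 - 6*14 / (8*(8^2 - 1)) = 1 - 84/504 = 0.833333.
Step 4: Under H0, t = rho * sqrt((n-2)/(1-rho^2)) = 3.6927 ~ t(6).
Step 5: Two-sided p-value from the t-distribution with 6 df = 0.010176.
Step 6: alpha = 0.1. reject H0.

rho = 0.8333, p = 0.010176, reject H0 at alpha = 0.1.


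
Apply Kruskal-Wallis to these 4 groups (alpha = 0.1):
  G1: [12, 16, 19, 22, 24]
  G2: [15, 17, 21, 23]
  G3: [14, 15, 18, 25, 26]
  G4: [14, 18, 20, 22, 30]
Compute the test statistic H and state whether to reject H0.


Step 1: Combine all N = 19 observations and assign midranks.
sorted (value, group, rank): (12,G1,1), (14,G3,2.5), (14,G4,2.5), (15,G2,4.5), (15,G3,4.5), (16,G1,6), (17,G2,7), (18,G3,8.5), (18,G4,8.5), (19,G1,10), (20,G4,11), (21,G2,12), (22,G1,13.5), (22,G4,13.5), (23,G2,15), (24,G1,16), (25,G3,17), (26,G3,18), (30,G4,19)
Step 2: Sum ranks within each group.
R_1 = 46.5 (n_1 = 5)
R_2 = 38.5 (n_2 = 4)
R_3 = 50.5 (n_3 = 5)
R_4 = 54.5 (n_4 = 5)
Step 3: H = 12/(N(N+1)) * sum(R_i^2/n_i) - 3(N+1)
     = 12/(19*20) * (46.5^2/5 + 38.5^2/4 + 50.5^2/5 + 54.5^2/5) - 3*20
     = 0.031579 * 1907.11 - 60
     = 0.224605.
Step 4: Ties present; correction factor C = 1 - 24/(19^3 - 19) = 0.996491. Corrected H = 0.224605 / 0.996491 = 0.225396.
Step 5: Under H0, H ~ chi^2(3); p-value = 0.973389.
Step 6: alpha = 0.1. fail to reject H0.

H = 0.2254, df = 3, p = 0.973389, fail to reject H0.


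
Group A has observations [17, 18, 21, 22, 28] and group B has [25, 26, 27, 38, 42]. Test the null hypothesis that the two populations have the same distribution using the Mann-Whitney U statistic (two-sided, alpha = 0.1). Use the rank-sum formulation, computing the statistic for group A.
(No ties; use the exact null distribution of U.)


Step 1: Combine and sort all 10 observations; assign midranks.
sorted (value, group): (17,X), (18,X), (21,X), (22,X), (25,Y), (26,Y), (27,Y), (28,X), (38,Y), (42,Y)
ranks: 17->1, 18->2, 21->3, 22->4, 25->5, 26->6, 27->7, 28->8, 38->9, 42->10
Step 2: Rank sum for X: R1 = 1 + 2 + 3 + 4 + 8 = 18.
Step 3: U_X = R1 - n1(n1+1)/2 = 18 - 5*6/2 = 18 - 15 = 3.
       U_Y = n1*n2 - U_X = 25 - 3 = 22.
Step 4: No ties, so the exact null distribution of U (based on enumerating the C(10,5) = 252 equally likely rank assignments) gives the two-sided p-value.
Step 5: p-value = 0.055556; compare to alpha = 0.1. reject H0.

U_X = 3, p = 0.055556, reject H0 at alpha = 0.1.


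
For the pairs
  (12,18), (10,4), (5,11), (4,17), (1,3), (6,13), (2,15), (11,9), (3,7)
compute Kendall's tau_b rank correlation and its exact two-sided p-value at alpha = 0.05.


Step 1: Enumerate the 36 unordered pairs (i,j) with i<j and classify each by sign(x_j-x_i) * sign(y_j-y_i).
  (1,2):dx=-2,dy=-14->C; (1,3):dx=-7,dy=-7->C; (1,4):dx=-8,dy=-1->C; (1,5):dx=-11,dy=-15->C
  (1,6):dx=-6,dy=-5->C; (1,7):dx=-10,dy=-3->C; (1,8):dx=-1,dy=-9->C; (1,9):dx=-9,dy=-11->C
  (2,3):dx=-5,dy=+7->D; (2,4):dx=-6,dy=+13->D; (2,5):dx=-9,dy=-1->C; (2,6):dx=-4,dy=+9->D
  (2,7):dx=-8,dy=+11->D; (2,8):dx=+1,dy=+5->C; (2,9):dx=-7,dy=+3->D; (3,4):dx=-1,dy=+6->D
  (3,5):dx=-4,dy=-8->C; (3,6):dx=+1,dy=+2->C; (3,7):dx=-3,dy=+4->D; (3,8):dx=+6,dy=-2->D
  (3,9):dx=-2,dy=-4->C; (4,5):dx=-3,dy=-14->C; (4,6):dx=+2,dy=-4->D; (4,7):dx=-2,dy=-2->C
  (4,8):dx=+7,dy=-8->D; (4,9):dx=-1,dy=-10->C; (5,6):dx=+5,dy=+10->C; (5,7):dx=+1,dy=+12->C
  (5,8):dx=+10,dy=+6->C; (5,9):dx=+2,dy=+4->C; (6,7):dx=-4,dy=+2->D; (6,8):dx=+5,dy=-4->D
  (6,9):dx=-3,dy=-6->C; (7,8):dx=+9,dy=-6->D; (7,9):dx=+1,dy=-8->D; (8,9):dx=-8,dy=-2->C
Step 2: C = 22, D = 14, total pairs = 36.
Step 3: tau = (C - D)/(n(n-1)/2) = (22 - 14)/36 = 0.222222.
Step 4: Exact two-sided p-value (enumerate n! = 362880 permutations of y under H0): p = 0.476709.
Step 5: alpha = 0.05. fail to reject H0.

tau_b = 0.2222 (C=22, D=14), p = 0.476709, fail to reject H0.


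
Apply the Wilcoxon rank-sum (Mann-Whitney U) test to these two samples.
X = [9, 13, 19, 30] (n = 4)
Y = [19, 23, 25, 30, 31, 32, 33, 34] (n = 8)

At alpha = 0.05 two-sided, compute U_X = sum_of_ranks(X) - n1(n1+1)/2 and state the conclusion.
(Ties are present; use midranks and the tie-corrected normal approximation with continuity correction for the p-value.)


Step 1: Combine and sort all 12 observations; assign midranks.
sorted (value, group): (9,X), (13,X), (19,X), (19,Y), (23,Y), (25,Y), (30,X), (30,Y), (31,Y), (32,Y), (33,Y), (34,Y)
ranks: 9->1, 13->2, 19->3.5, 19->3.5, 23->5, 25->6, 30->7.5, 30->7.5, 31->9, 32->10, 33->11, 34->12
Step 2: Rank sum for X: R1 = 1 + 2 + 3.5 + 7.5 = 14.
Step 3: U_X = R1 - n1(n1+1)/2 = 14 - 4*5/2 = 14 - 10 = 4.
       U_Y = n1*n2 - U_X = 32 - 4 = 28.
Step 4: Ties are present, so use the tie-corrected normal approximation (with continuity correction) for the p-value.
Step 5: p-value = 0.049991; compare to alpha = 0.05. reject H0.

U_X = 4, p = 0.049991, reject H0 at alpha = 0.05.


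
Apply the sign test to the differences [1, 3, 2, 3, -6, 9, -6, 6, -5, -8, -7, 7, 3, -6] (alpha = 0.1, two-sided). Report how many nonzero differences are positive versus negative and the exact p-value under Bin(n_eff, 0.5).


Step 1: Discard zero differences. Original n = 14; n_eff = number of nonzero differences = 14.
Nonzero differences (with sign): +1, +3, +2, +3, -6, +9, -6, +6, -5, -8, -7, +7, +3, -6
Step 2: Count signs: positive = 8, negative = 6.
Step 3: Under H0: P(positive) = 0.5, so the number of positives S ~ Bin(14, 0.5).
Step 4: Two-sided exact p-value = sum of Bin(14,0.5) probabilities at or below the observed probability = 0.790527.
Step 5: alpha = 0.1. fail to reject H0.

n_eff = 14, pos = 8, neg = 6, p = 0.790527, fail to reject H0.


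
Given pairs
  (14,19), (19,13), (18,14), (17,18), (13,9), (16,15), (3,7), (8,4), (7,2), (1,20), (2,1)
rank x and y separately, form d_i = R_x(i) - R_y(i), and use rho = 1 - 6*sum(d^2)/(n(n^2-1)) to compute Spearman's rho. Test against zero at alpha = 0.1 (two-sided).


Step 1: Rank x and y separately (midranks; no ties here).
rank(x): 14->7, 19->11, 18->10, 17->9, 13->6, 16->8, 3->3, 8->5, 7->4, 1->1, 2->2
rank(y): 19->10, 13->6, 14->7, 18->9, 9->5, 15->8, 7->4, 4->3, 2->2, 20->11, 1->1
Step 2: d_i = R_x(i) - R_y(i); compute d_i^2.
  (7-10)^2=9, (11-6)^2=25, (10-7)^2=9, (9-9)^2=0, (6-5)^2=1, (8-8)^2=0, (3-4)^2=1, (5-3)^2=4, (4-2)^2=4, (1-11)^2=100, (2-1)^2=1
sum(d^2) = 154.
Step 3: rho = 1 - 6*154 / (11*(11^2 - 1)) = 1 - 924/1320 = 0.300000.
Step 4: Under H0, t = rho * sqrt((n-2)/(1-rho^2)) = 0.9435 ~ t(9).
Step 5: Two-sided p-value from the t-distribution with 9 df = 0.370083.
Step 6: alpha = 0.1. fail to reject H0.

rho = 0.3000, p = 0.370083, fail to reject H0 at alpha = 0.1.


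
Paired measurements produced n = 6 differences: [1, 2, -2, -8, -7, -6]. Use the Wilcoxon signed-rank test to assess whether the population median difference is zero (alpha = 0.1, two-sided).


Step 1: Drop any zero differences (none here) and take |d_i|.
|d| = [1, 2, 2, 8, 7, 6]
Step 2: Midrank |d_i| (ties get averaged ranks).
ranks: |1|->1, |2|->2.5, |2|->2.5, |8|->6, |7|->5, |6|->4
Step 3: Attach original signs; sum ranks with positive sign and with negative sign.
W+ = 1 + 2.5 = 3.5
W- = 2.5 + 6 + 5 + 4 = 17.5
(Check: W+ + W- = 21 should equal n(n+1)/2 = 21.)
Step 4: Test statistic W = min(W+, W-) = 3.5.
Step 5: Ties in |d|, so use the tie-corrected normal approximation.
        E[W] = n(n+1)/4 = 6*7/4 = 10.5.
        Tie groups: |d|=2 (t=2); sum(t^3 - t) = 6.
        Var[W] = n(n+1)(2n+1)/24 - sum(t^3-t)/48 = 546/24 - 6/48 = 22.625.
        z = (W - E[W]) / sqrt(Var[W]) = (3.5 - 10.5) / 4.7566 = -1.4716.
        Two-sided p = 2*Phi(z) = 0.141116.
Step 6: alpha = 0.1. fail to reject H0.

W+ = 3.5, W- = 17.5, W = min = 3.5, p = 0.141116, fail to reject H0.


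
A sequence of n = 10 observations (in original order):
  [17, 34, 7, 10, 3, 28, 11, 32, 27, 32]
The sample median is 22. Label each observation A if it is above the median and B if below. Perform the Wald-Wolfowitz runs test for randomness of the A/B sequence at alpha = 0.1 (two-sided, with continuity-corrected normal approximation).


Step 1: Compute median = 22; label A = above, B = below.
Labels in order: BABBBABAAA  (n_A = 5, n_B = 5)
Step 2: Count runs R = 6.
Step 3: Under H0 (random ordering), E[R] = 2*n_A*n_B/(n_A+n_B) + 1 = 2*5*5/10 + 1 = 6.0000.
        Var[R] = 2*n_A*n_B*(2*n_A*n_B - n_A - n_B) / ((n_A+n_B)^2 * (n_A+n_B-1)) = 2000/900 = 2.2222.
        SD[R] = 1.4907.
Step 4: R = E[R], so z = 0 with no continuity correction.
Step 5: Two-sided p-value via normal approximation = 2*(1 - Phi(|z|)) = 1.000000.
Step 6: alpha = 0.1. fail to reject H0.

R = 6, z = 0.0000, p = 1.000000, fail to reject H0.


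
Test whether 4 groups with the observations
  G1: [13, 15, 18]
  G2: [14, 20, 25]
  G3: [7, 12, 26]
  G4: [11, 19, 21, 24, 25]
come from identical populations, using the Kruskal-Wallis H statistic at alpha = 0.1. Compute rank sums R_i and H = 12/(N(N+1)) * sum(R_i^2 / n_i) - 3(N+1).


Step 1: Combine all N = 14 observations and assign midranks.
sorted (value, group, rank): (7,G3,1), (11,G4,2), (12,G3,3), (13,G1,4), (14,G2,5), (15,G1,6), (18,G1,7), (19,G4,8), (20,G2,9), (21,G4,10), (24,G4,11), (25,G2,12.5), (25,G4,12.5), (26,G3,14)
Step 2: Sum ranks within each group.
R_1 = 17 (n_1 = 3)
R_2 = 26.5 (n_2 = 3)
R_3 = 18 (n_3 = 3)
R_4 = 43.5 (n_4 = 5)
Step 3: H = 12/(N(N+1)) * sum(R_i^2/n_i) - 3(N+1)
     = 12/(14*15) * (17^2/3 + 26.5^2/3 + 18^2/3 + 43.5^2/5) - 3*15
     = 0.057143 * 816.867 - 45
     = 1.678095.
Step 4: Ties present; correction factor C = 1 - 6/(14^3 - 14) = 0.997802. Corrected H = 1.678095 / 0.997802 = 1.681791.
Step 5: Under H0, H ~ chi^2(3); p-value = 0.640990.
Step 6: alpha = 0.1. fail to reject H0.

H = 1.6818, df = 3, p = 0.640990, fail to reject H0.


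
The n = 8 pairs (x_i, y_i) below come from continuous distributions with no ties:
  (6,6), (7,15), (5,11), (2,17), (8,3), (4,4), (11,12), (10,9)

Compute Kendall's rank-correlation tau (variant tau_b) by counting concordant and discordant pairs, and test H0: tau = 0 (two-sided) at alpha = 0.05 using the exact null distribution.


Step 1: Enumerate the 28 unordered pairs (i,j) with i<j and classify each by sign(x_j-x_i) * sign(y_j-y_i).
  (1,2):dx=+1,dy=+9->C; (1,3):dx=-1,dy=+5->D; (1,4):dx=-4,dy=+11->D; (1,5):dx=+2,dy=-3->D
  (1,6):dx=-2,dy=-2->C; (1,7):dx=+5,dy=+6->C; (1,8):dx=+4,dy=+3->C; (2,3):dx=-2,dy=-4->C
  (2,4):dx=-5,dy=+2->D; (2,5):dx=+1,dy=-12->D; (2,6):dx=-3,dy=-11->C; (2,7):dx=+4,dy=-3->D
  (2,8):dx=+3,dy=-6->D; (3,4):dx=-3,dy=+6->D; (3,5):dx=+3,dy=-8->D; (3,6):dx=-1,dy=-7->C
  (3,7):dx=+6,dy=+1->C; (3,8):dx=+5,dy=-2->D; (4,5):dx=+6,dy=-14->D; (4,6):dx=+2,dy=-13->D
  (4,7):dx=+9,dy=-5->D; (4,8):dx=+8,dy=-8->D; (5,6):dx=-4,dy=+1->D; (5,7):dx=+3,dy=+9->C
  (5,8):dx=+2,dy=+6->C; (6,7):dx=+7,dy=+8->C; (6,8):dx=+6,dy=+5->C; (7,8):dx=-1,dy=-3->C
Step 2: C = 13, D = 15, total pairs = 28.
Step 3: tau = (C - D)/(n(n-1)/2) = (13 - 15)/28 = -0.071429.
Step 4: Exact two-sided p-value (enumerate n! = 40320 permutations of y under H0): p = 0.904861.
Step 5: alpha = 0.05. fail to reject H0.

tau_b = -0.0714 (C=13, D=15), p = 0.904861, fail to reject H0.


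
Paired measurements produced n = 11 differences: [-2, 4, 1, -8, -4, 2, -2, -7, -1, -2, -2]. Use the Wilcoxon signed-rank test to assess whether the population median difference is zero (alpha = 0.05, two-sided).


Step 1: Drop any zero differences (none here) and take |d_i|.
|d| = [2, 4, 1, 8, 4, 2, 2, 7, 1, 2, 2]
Step 2: Midrank |d_i| (ties get averaged ranks).
ranks: |2|->5, |4|->8.5, |1|->1.5, |8|->11, |4|->8.5, |2|->5, |2|->5, |7|->10, |1|->1.5, |2|->5, |2|->5
Step 3: Attach original signs; sum ranks with positive sign and with negative sign.
W+ = 8.5 + 1.5 + 5 = 15
W- = 5 + 11 + 8.5 + 5 + 10 + 1.5 + 5 + 5 = 51
(Check: W+ + W- = 66 should equal n(n+1)/2 = 66.)
Step 4: Test statistic W = min(W+, W-) = 15.
Step 5: Ties in |d|, so use the tie-corrected normal approximation.
        E[W] = n(n+1)/4 = 11*12/4 = 33.
        Tie groups: |d|=1 (t=2), |d|=2 (t=5), |d|=4 (t=2); sum(t^3 - t) = 132.
        Var[W] = n(n+1)(2n+1)/24 - sum(t^3-t)/48 = 3036/24 - 132/48 = 123.75.
        z = (W - E[W]) / sqrt(Var[W]) = (15 - 33) / 11.1243 = -1.6181.
        Two-sided p = 2*Phi(z) = 0.105645.
Step 6: alpha = 0.05. fail to reject H0.

W+ = 15, W- = 51, W = min = 15, p = 0.105645, fail to reject H0.


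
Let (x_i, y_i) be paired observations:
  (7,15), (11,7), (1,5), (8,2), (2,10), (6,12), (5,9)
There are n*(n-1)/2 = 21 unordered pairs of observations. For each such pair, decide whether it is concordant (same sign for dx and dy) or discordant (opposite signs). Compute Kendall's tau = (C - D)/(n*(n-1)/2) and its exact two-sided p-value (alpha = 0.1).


Step 1: Enumerate the 21 unordered pairs (i,j) with i<j and classify each by sign(x_j-x_i) * sign(y_j-y_i).
  (1,2):dx=+4,dy=-8->D; (1,3):dx=-6,dy=-10->C; (1,4):dx=+1,dy=-13->D; (1,5):dx=-5,dy=-5->C
  (1,6):dx=-1,dy=-3->C; (1,7):dx=-2,dy=-6->C; (2,3):dx=-10,dy=-2->C; (2,4):dx=-3,dy=-5->C
  (2,5):dx=-9,dy=+3->D; (2,6):dx=-5,dy=+5->D; (2,7):dx=-6,dy=+2->D; (3,4):dx=+7,dy=-3->D
  (3,5):dx=+1,dy=+5->C; (3,6):dx=+5,dy=+7->C; (3,7):dx=+4,dy=+4->C; (4,5):dx=-6,dy=+8->D
  (4,6):dx=-2,dy=+10->D; (4,7):dx=-3,dy=+7->D; (5,6):dx=+4,dy=+2->C; (5,7):dx=+3,dy=-1->D
  (6,7):dx=-1,dy=-3->C
Step 2: C = 11, D = 10, total pairs = 21.
Step 3: tau = (C - D)/(n(n-1)/2) = (11 - 10)/21 = 0.047619.
Step 4: Exact two-sided p-value (enumerate n! = 5040 permutations of y under H0): p = 1.000000.
Step 5: alpha = 0.1. fail to reject H0.

tau_b = 0.0476 (C=11, D=10), p = 1.000000, fail to reject H0.


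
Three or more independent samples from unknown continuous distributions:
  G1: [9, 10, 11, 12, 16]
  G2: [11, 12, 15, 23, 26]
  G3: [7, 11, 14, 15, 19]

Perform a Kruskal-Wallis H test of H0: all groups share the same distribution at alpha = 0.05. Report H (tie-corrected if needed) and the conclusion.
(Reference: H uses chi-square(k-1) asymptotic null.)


Step 1: Combine all N = 15 observations and assign midranks.
sorted (value, group, rank): (7,G3,1), (9,G1,2), (10,G1,3), (11,G1,5), (11,G2,5), (11,G3,5), (12,G1,7.5), (12,G2,7.5), (14,G3,9), (15,G2,10.5), (15,G3,10.5), (16,G1,12), (19,G3,13), (23,G2,14), (26,G2,15)
Step 2: Sum ranks within each group.
R_1 = 29.5 (n_1 = 5)
R_2 = 52 (n_2 = 5)
R_3 = 38.5 (n_3 = 5)
Step 3: H = 12/(N(N+1)) * sum(R_i^2/n_i) - 3(N+1)
     = 12/(15*16) * (29.5^2/5 + 52^2/5 + 38.5^2/5) - 3*16
     = 0.050000 * 1011.3 - 48
     = 2.565000.
Step 4: Ties present; correction factor C = 1 - 36/(15^3 - 15) = 0.989286. Corrected H = 2.565000 / 0.989286 = 2.592780.
Step 5: Under H0, H ~ chi^2(2); p-value = 0.273517.
Step 6: alpha = 0.05. fail to reject H0.

H = 2.5928, df = 2, p = 0.273517, fail to reject H0.
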